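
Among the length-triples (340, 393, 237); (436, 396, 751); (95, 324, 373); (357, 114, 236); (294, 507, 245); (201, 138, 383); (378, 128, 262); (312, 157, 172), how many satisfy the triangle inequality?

6

(237,340,393): 237+340 > 393 → valid
(396,436,751): 396+436 > 751 → valid
(95,324,373): 95+324 > 373 → valid
(114,236,357): 114+236 ≤ 357 → not valid
(245,294,507): 245+294 > 507 → valid
(138,201,383): 138+201 ≤ 383 → not valid
(128,262,378): 128+262 > 378 → valid
(157,172,312): 157+172 > 312 → valid
6 of the 8 triples form a triangle.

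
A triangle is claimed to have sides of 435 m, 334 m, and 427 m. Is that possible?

Yes

The longest side is 435, and the other two sum to 761.
Since 761 > 435, the triangle inequality holds.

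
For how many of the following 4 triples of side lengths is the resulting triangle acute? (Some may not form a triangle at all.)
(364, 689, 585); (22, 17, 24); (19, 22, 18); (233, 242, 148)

(364,689,585): 364²+585² = 474721 = 689² → right
(22,17,24): 17²+22² = 773 > 576 = 24² → acute
(19,22,18): 18²+19² = 685 > 484 = 22² → acute
(233,242,148): 148²+233² = 76193 > 58564 = 242² → acute
3 of the 4 are acute.

3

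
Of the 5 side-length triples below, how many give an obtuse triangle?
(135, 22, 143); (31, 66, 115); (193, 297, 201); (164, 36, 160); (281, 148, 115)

2

(135,22,143): 22²+135² = 18709 < 20449 = 143² → obtuse
(31,66,115): 31+66 ≤ 115, not a triangle
(193,297,201): 193²+201² = 77650 < 88209 = 297² → obtuse
(164,36,160): 36²+160² = 26896 = 164² → right
(281,148,115): 115+148 ≤ 281, not a triangle
2 of the 5 are obtuse.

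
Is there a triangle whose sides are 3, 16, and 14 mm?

The longest side is 16, and the other two sum to 17.
Since 17 > 16, the triangle inequality holds.

Yes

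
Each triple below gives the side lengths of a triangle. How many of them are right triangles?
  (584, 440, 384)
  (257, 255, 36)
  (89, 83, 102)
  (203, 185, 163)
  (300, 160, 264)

1

(584,440,384): 384²+440² = 341056 = 584² → right
(257,255,36): 36²+255² = 66321 > 66049 = 257² → acute
(89,83,102): 83²+89² = 14810 > 10404 = 102² → acute
(203,185,163): 163²+185² = 60794 > 41209 = 203² → acute
(300,160,264): 160²+264² = 95296 > 90000 = 300² → acute
1 of the 5 is right.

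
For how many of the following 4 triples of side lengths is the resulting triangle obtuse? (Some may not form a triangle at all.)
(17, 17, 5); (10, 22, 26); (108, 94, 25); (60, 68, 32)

(17,17,5): 5²+17² = 314 > 289 = 17² → acute
(10,22,26): 10²+22² = 584 < 676 = 26² → obtuse
(108,94,25): 25²+94² = 9461 < 11664 = 108² → obtuse
(60,68,32): 32²+60² = 4624 = 68² → right
2 of the 4 are obtuse.

2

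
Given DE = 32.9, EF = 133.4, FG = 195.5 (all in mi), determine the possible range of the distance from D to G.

The maximum is all hops collinear in one direction: 32.9 + 133.4 + 195.5 = 361.8.
The longest hop is 195.5; the others sum to 166.3. Folding the others back against it leaves at least 195.5 − 166.3 = 29.2.

29.2 ≤ DG ≤ 361.8 mi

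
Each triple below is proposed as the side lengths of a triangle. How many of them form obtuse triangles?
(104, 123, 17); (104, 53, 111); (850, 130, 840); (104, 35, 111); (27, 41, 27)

(104,123,17): 17+104 ≤ 123, not a triangle
(104,53,111): 53²+104² = 13625 > 12321 = 111² → acute
(850,130,840): 130²+840² = 722500 = 850² → right
(104,35,111): 35²+104² = 12041 < 12321 = 111² → obtuse
(27,41,27): 27²+27² = 1458 < 1681 = 41² → obtuse
2 of the 5 are obtuse.

2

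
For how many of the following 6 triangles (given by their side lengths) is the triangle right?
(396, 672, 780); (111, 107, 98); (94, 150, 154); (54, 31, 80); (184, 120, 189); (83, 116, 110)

(396,672,780): 396²+672² = 608400 = 780² → right
(111,107,98): 98²+107² = 21053 > 12321 = 111² → acute
(94,150,154): 94²+150² = 31336 > 23716 = 154² → acute
(54,31,80): 31²+54² = 3877 < 6400 = 80² → obtuse
(184,120,189): 120²+184² = 48256 > 35721 = 189² → acute
(83,116,110): 83²+110² = 18989 > 13456 = 116² → acute
1 of the 6 is right.

1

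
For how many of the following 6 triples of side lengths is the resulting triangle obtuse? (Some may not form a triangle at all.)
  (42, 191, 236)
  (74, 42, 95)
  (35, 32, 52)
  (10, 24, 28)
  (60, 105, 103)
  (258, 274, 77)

(42,191,236): 42+191 ≤ 236, not a triangle
(74,42,95): 42²+74² = 7240 < 9025 = 95² → obtuse
(35,32,52): 32²+35² = 2249 < 2704 = 52² → obtuse
(10,24,28): 10²+24² = 676 < 784 = 28² → obtuse
(60,105,103): 60²+103² = 14209 > 11025 = 105² → acute
(258,274,77): 77²+258² = 72493 < 75076 = 274² → obtuse
4 of the 6 are obtuse.

4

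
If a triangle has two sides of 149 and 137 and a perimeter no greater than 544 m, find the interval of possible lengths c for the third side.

Triangle inequality alone gives 12 < c < 286.
The perimeter condition gives c ≤ 544 − 149 − 137 = 258.
Intersecting the two: 12 < c ≤ 258.

12 < c ≤ 258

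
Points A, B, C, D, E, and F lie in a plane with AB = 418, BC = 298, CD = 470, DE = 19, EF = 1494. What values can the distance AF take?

289 ≤ AF ≤ 2699

The maximum is all hops collinear in one direction: 418 + 298 + 470 + 19 + 1494 = 2699.
The longest hop is 1494; the others sum to 1205. Folding the others back against it leaves at least 1494 − 1205 = 289.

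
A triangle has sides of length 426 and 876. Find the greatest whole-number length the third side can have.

The third side must be strictly less than 426 + 876 = 1302.
The largest integer below 1302 is 1301.

1301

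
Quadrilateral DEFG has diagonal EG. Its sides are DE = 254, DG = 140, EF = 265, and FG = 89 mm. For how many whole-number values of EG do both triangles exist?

177

From triangle DEG: 114 < EG < 394.
From triangle FEG: 176 < EG < 354.
Intersection: 176 < EG < 354, so integers 177 through 353: 177 values.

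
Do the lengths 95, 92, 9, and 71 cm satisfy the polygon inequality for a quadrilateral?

Yes

A quadrilateral exists iff every side is shorter than the sum of the others — equivalently, the longest side is less than the sum of the rest.
Longest side 95 < 172 (sum of the remaining 3), so yes.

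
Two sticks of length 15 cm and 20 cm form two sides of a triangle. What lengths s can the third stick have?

By the triangle inequality, s must be less than 15 + 20 = 35 and greater than |15 − 20| = 5.

5 < s < 35 (cm)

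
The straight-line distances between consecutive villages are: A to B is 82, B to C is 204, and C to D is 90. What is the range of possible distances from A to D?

32 ≤ AD ≤ 376

The maximum is all hops collinear in one direction: 82 + 204 + 90 = 376.
The longest hop is 204; the others sum to 172. Folding the others back against it leaves at least 204 − 172 = 32.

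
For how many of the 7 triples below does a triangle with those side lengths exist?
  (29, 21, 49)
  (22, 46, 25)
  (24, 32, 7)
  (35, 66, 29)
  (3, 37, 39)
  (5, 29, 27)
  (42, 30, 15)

(21,29,49): 21+29 > 49 → valid
(22,25,46): 22+25 > 46 → valid
(7,24,32): 7+24 ≤ 32 → not valid
(29,35,66): 29+35 ≤ 66 → not valid
(3,37,39): 3+37 > 39 → valid
(5,27,29): 5+27 > 29 → valid
(15,30,42): 15+30 > 42 → valid
5 of the 7 triples form a triangle.

5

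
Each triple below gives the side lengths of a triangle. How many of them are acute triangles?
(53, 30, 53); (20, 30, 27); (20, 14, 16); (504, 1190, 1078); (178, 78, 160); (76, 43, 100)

3

(53,30,53): 30²+53² = 3709 > 2809 = 53² → acute
(20,30,27): 20²+27² = 1129 > 900 = 30² → acute
(20,14,16): 14²+16² = 452 > 400 = 20² → acute
(504,1190,1078): 504²+1078² = 1416100 = 1190² → right
(178,78,160): 78²+160² = 31684 = 178² → right
(76,43,100): 43²+76² = 7625 < 10000 = 100² → obtuse
3 of the 6 are acute.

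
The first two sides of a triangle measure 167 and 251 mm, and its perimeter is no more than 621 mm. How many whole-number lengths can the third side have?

119

Triangle inequality: 84 < x < 418. Perimeter ≤ 621 gives x ≤ 621 − 167 − 251 = 203.
So 84 < x ≤ 203; integers 85 through 203: 119 values.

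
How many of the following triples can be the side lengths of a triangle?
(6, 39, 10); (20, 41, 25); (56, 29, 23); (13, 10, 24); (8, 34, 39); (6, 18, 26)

2

(6,10,39): 6+10 ≤ 39 → not valid
(20,25,41): 20+25 > 41 → valid
(23,29,56): 23+29 ≤ 56 → not valid
(10,13,24): 10+13 ≤ 24 → not valid
(8,34,39): 8+34 > 39 → valid
(6,18,26): 6+18 ≤ 26 → not valid
2 of the 6 triples form a triangle.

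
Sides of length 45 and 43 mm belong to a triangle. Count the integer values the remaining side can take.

The third side lies in the open interval (2, 88).
Integers from 3 to 87 inclusive: 87 − 3 + 1 = 85.

85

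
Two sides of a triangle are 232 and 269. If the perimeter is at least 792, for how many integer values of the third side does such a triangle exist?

210

Triangle inequality: 37 < x < 501. Perimeter ≥ 792 gives x ≥ 792 − 232 − 269 = 291.
So 291 ≤ x < 501; integers 291 through 500: 210 values.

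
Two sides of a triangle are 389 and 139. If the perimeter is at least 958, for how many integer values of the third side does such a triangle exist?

98

Triangle inequality: 250 < x < 528. Perimeter ≥ 958 gives x ≥ 958 − 389 − 139 = 430.
So 430 ≤ x < 528; integers 430 through 527: 98 values.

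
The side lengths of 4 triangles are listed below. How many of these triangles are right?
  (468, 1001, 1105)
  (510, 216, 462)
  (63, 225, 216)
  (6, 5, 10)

3

(468,1001,1105): 468²+1001² = 1221025 = 1105² → right
(510,216,462): 216²+462² = 260100 = 510² → right
(63,225,216): 63²+216² = 50625 = 225² → right
(6,5,10): 5²+6² = 61 < 100 = 10² → obtuse
3 of the 4 are right.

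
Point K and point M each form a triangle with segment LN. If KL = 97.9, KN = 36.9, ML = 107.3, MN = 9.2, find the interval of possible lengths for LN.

98.1 < LN < 116.5

From triangle KLN: |97.9 − 36.9| < LN < 97.9 + 36.9, i.e. 61.0 < LN < 134.8.
From triangle MLN: 98.1 < LN < 116.5.
Both must hold, so LN lies in the intersection.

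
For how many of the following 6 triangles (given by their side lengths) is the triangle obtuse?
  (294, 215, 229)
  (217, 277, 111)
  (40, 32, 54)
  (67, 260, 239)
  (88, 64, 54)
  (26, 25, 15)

(294,215,229): 215²+229² = 98666 > 86436 = 294² → acute
(217,277,111): 111²+217² = 59410 < 76729 = 277² → obtuse
(40,32,54): 32²+40² = 2624 < 2916 = 54² → obtuse
(67,260,239): 67²+239² = 61610 < 67600 = 260² → obtuse
(88,64,54): 54²+64² = 7012 < 7744 = 88² → obtuse
(26,25,15): 15²+25² = 850 > 676 = 26² → acute
4 of the 6 are obtuse.

4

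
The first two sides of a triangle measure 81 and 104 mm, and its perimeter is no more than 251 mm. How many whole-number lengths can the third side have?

43

Triangle inequality: 23 < x < 185. Perimeter ≤ 251 gives x ≤ 251 − 81 − 104 = 66.
So 23 < x ≤ 66; integers 24 through 66: 43 values.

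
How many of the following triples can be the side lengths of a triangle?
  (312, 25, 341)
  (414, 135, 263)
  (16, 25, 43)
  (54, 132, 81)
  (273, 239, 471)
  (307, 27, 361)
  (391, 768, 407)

(25,312,341): 25+312 ≤ 341 → not valid
(135,263,414): 135+263 ≤ 414 → not valid
(16,25,43): 16+25 ≤ 43 → not valid
(54,81,132): 54+81 > 132 → valid
(239,273,471): 239+273 > 471 → valid
(27,307,361): 27+307 ≤ 361 → not valid
(391,407,768): 391+407 > 768 → valid
3 of the 7 triples form a triangle.

3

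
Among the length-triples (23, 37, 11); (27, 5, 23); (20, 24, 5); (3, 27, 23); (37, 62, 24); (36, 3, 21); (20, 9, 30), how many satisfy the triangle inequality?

(11,23,37): 11+23 ≤ 37 → not valid
(5,23,27): 5+23 > 27 → valid
(5,20,24): 5+20 > 24 → valid
(3,23,27): 3+23 ≤ 27 → not valid
(24,37,62): 24+37 ≤ 62 → not valid
(3,21,36): 3+21 ≤ 36 → not valid
(9,20,30): 9+20 ≤ 30 → not valid
2 of the 7 triples form a triangle.

2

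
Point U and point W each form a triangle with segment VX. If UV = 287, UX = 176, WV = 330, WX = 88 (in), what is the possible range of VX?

From triangle UVX: |287 − 176| < VX < 287 + 176, i.e. 111 < VX < 463.
From triangle WVX: 242 < VX < 418.
Both must hold, so VX lies in the intersection.

242 < VX < 418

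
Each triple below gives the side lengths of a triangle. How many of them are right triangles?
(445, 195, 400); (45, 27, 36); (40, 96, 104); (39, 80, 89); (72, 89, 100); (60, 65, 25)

(445,195,400): 195²+400² = 198025 = 445² → right
(45,27,36): 27²+36² = 2025 = 45² → right
(40,96,104): 40²+96² = 10816 = 104² → right
(39,80,89): 39²+80² = 7921 = 89² → right
(72,89,100): 72²+89² = 13105 > 10000 = 100² → acute
(60,65,25): 25²+60² = 4225 = 65² → right
5 of the 6 are right.

5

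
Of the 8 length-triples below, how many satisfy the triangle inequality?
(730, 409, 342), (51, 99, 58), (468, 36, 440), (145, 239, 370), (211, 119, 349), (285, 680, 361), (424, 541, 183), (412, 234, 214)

6

(342,409,730): 342+409 > 730 → valid
(51,58,99): 51+58 > 99 → valid
(36,440,468): 36+440 > 468 → valid
(145,239,370): 145+239 > 370 → valid
(119,211,349): 119+211 ≤ 349 → not valid
(285,361,680): 285+361 ≤ 680 → not valid
(183,424,541): 183+424 > 541 → valid
(214,234,412): 214+234 > 412 → valid
6 of the 8 triples form a triangle.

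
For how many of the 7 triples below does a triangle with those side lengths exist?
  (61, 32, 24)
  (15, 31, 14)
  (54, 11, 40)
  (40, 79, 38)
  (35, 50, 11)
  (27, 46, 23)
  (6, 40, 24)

(24,32,61): 24+32 ≤ 61 → not valid
(14,15,31): 14+15 ≤ 31 → not valid
(11,40,54): 11+40 ≤ 54 → not valid
(38,40,79): 38+40 ≤ 79 → not valid
(11,35,50): 11+35 ≤ 50 → not valid
(23,27,46): 23+27 > 46 → valid
(6,24,40): 6+24 ≤ 40 → not valid
1 of the 7 triples forms a triangle.

1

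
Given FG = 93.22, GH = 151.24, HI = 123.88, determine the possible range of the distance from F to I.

The maximum is all hops collinear in one direction: 93.22 + 151.24 + 123.88 = 368.34.
The longest hop is 151.24; the others sum to 217.10. Since 151.24 ≤ 217.10, the path can fold back on itself completely, so the minimum distance is 0.

0 ≤ FI ≤ 368.34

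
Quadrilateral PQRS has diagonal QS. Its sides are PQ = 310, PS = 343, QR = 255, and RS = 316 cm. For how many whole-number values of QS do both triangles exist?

From triangle PQS: 33 < QS < 653.
From triangle RQS: 61 < QS < 571.
Intersection: 61 < QS < 571, so integers 62 through 570: 509 values.

509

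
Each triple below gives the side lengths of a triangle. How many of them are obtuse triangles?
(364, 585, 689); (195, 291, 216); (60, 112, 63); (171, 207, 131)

1

(364,585,689): 364²+585² = 474721 = 689² → right
(195,291,216): 195²+216² = 84681 = 291² → right
(60,112,63): 60²+63² = 7569 < 12544 = 112² → obtuse
(171,207,131): 131²+171² = 46402 > 42849 = 207² → acute
1 of the 4 is obtuse.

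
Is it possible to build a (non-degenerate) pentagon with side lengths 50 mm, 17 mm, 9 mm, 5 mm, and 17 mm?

For a pentagon, each side must be shorter than the sum of the others.
Here the longest side is 50, but the remaining 4 sides sum to only 48.

No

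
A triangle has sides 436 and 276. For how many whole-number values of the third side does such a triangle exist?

The third side lies in the open interval (160, 712).
Integers from 161 to 711 inclusive: 711 − 161 + 1 = 551.

551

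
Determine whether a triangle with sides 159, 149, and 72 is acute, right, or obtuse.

Compare the square of the longest side to the sum of squares of the other two: 72² + 149² = 27385 > 25281 = 159².

acute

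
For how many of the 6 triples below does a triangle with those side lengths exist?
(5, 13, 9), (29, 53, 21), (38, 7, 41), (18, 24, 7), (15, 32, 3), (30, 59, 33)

(5,9,13): 5+9 > 13 → valid
(21,29,53): 21+29 ≤ 53 → not valid
(7,38,41): 7+38 > 41 → valid
(7,18,24): 7+18 > 24 → valid
(3,15,32): 3+15 ≤ 32 → not valid
(30,33,59): 30+33 > 59 → valid
4 of the 6 triples form a triangle.

4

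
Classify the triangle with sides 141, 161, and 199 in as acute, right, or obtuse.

acute

Compare the square of the longest side to the sum of squares of the other two: 141² + 161² = 45802 > 39601 = 199².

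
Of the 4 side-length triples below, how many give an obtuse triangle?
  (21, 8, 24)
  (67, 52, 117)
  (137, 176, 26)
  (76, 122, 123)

2

(21,8,24): 8²+21² = 505 < 576 = 24² → obtuse
(67,52,117): 52²+67² = 7193 < 13689 = 117² → obtuse
(137,176,26): 26+137 ≤ 176, not a triangle
(76,122,123): 76²+122² = 20660 > 15129 = 123² → acute
2 of the 4 are obtuse.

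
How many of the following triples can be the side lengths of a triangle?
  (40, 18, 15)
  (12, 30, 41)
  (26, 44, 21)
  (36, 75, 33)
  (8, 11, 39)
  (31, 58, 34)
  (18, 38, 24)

(15,18,40): 15+18 ≤ 40 → not valid
(12,30,41): 12+30 > 41 → valid
(21,26,44): 21+26 > 44 → valid
(33,36,75): 33+36 ≤ 75 → not valid
(8,11,39): 8+11 ≤ 39 → not valid
(31,34,58): 31+34 > 58 → valid
(18,24,38): 18+24 > 38 → valid
4 of the 7 triples form a triangle.

4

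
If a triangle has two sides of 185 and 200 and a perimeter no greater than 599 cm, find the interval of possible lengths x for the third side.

15 < x ≤ 214

Triangle inequality alone gives 15 < x < 385.
The perimeter condition gives x ≤ 599 − 185 − 200 = 214.
Intersecting the two: 15 < x ≤ 214.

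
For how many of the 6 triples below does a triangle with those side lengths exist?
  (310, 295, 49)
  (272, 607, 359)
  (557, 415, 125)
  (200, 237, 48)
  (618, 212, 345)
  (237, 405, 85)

3

(49,295,310): 49+295 > 310 → valid
(272,359,607): 272+359 > 607 → valid
(125,415,557): 125+415 ≤ 557 → not valid
(48,200,237): 48+200 > 237 → valid
(212,345,618): 212+345 ≤ 618 → not valid
(85,237,405): 85+237 ≤ 405 → not valid
3 of the 6 triples form a triangle.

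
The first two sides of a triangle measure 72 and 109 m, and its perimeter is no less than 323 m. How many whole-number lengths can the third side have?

39

Triangle inequality: 37 < x < 181. Perimeter ≥ 323 gives x ≥ 323 − 72 − 109 = 142.
So 142 ≤ x < 181; integers 142 through 180: 39 values.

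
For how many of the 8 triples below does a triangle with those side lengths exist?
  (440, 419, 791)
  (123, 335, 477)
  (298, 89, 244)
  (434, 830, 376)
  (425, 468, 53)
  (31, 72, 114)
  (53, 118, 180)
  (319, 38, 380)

(419,440,791): 419+440 > 791 → valid
(123,335,477): 123+335 ≤ 477 → not valid
(89,244,298): 89+244 > 298 → valid
(376,434,830): 376+434 ≤ 830 → not valid
(53,425,468): 53+425 > 468 → valid
(31,72,114): 31+72 ≤ 114 → not valid
(53,118,180): 53+118 ≤ 180 → not valid
(38,319,380): 38+319 ≤ 380 → not valid
3 of the 8 triples form a triangle.

3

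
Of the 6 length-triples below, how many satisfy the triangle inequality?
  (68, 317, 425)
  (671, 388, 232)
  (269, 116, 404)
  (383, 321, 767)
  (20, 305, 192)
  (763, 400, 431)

(68,317,425): 68+317 ≤ 425 → not valid
(232,388,671): 232+388 ≤ 671 → not valid
(116,269,404): 116+269 ≤ 404 → not valid
(321,383,767): 321+383 ≤ 767 → not valid
(20,192,305): 20+192 ≤ 305 → not valid
(400,431,763): 400+431 > 763 → valid
1 of the 6 triples forms a triangle.

1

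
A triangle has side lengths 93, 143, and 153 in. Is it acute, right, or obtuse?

acute

Compare the square of the longest side to the sum of squares of the other two: 93² + 143² = 29098 > 23409 = 153².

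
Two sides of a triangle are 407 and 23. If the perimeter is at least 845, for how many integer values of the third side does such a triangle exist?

15

Triangle inequality: 384 < x < 430. Perimeter ≥ 845 gives x ≥ 845 − 407 − 23 = 415.
So 415 ≤ x < 430; integers 415 through 429: 15 values.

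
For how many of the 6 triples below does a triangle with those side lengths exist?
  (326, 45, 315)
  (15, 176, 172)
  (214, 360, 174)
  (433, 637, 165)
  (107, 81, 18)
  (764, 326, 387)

(45,315,326): 45+315 > 326 → valid
(15,172,176): 15+172 > 176 → valid
(174,214,360): 174+214 > 360 → valid
(165,433,637): 165+433 ≤ 637 → not valid
(18,81,107): 18+81 ≤ 107 → not valid
(326,387,764): 326+387 ≤ 764 → not valid
3 of the 6 triples form a triangle.

3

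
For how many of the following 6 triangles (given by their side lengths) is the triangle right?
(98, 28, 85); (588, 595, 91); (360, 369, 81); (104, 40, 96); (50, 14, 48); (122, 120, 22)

(98,28,85): 28²+85² = 8009 < 9604 = 98² → obtuse
(588,595,91): 91²+588² = 354025 = 595² → right
(360,369,81): 81²+360² = 136161 = 369² → right
(104,40,96): 40²+96² = 10816 = 104² → right
(50,14,48): 14²+48² = 2500 = 50² → right
(122,120,22): 22²+120² = 14884 = 122² → right
5 of the 6 are right.

5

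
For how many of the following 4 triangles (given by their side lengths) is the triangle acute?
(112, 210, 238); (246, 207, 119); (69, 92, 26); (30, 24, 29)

(112,210,238): 112²+210² = 56644 = 238² → right
(246,207,119): 119²+207² = 57010 < 60516 = 246² → obtuse
(69,92,26): 26²+69² = 5437 < 8464 = 92² → obtuse
(30,24,29): 24²+29² = 1417 > 900 = 30² → acute
1 of the 4 is acute.

1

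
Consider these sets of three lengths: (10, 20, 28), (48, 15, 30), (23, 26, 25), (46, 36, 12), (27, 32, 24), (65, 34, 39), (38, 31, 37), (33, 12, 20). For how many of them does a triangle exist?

6

(10,20,28): 10+20 > 28 → valid
(15,30,48): 15+30 ≤ 48 → not valid
(23,25,26): 23+25 > 26 → valid
(12,36,46): 12+36 > 46 → valid
(24,27,32): 24+27 > 32 → valid
(34,39,65): 34+39 > 65 → valid
(31,37,38): 31+37 > 38 → valid
(12,20,33): 12+20 ≤ 33 → not valid
6 of the 8 triples form a triangle.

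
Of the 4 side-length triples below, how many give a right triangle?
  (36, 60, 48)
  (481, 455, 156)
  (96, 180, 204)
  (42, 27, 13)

3

(36,60,48): 36²+48² = 3600 = 60² → right
(481,455,156): 156²+455² = 231361 = 481² → right
(96,180,204): 96²+180² = 41616 = 204² → right
(42,27,13): 13+27 ≤ 42, not a triangle
3 of the 4 are right.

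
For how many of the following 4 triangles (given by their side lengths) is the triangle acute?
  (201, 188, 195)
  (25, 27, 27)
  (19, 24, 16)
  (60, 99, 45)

(201,188,195): 188²+195² = 73369 > 40401 = 201² → acute
(25,27,27): 25²+27² = 1354 > 729 = 27² → acute
(19,24,16): 16²+19² = 617 > 576 = 24² → acute
(60,99,45): 45²+60² = 5625 < 9801 = 99² → obtuse
3 of the 4 are acute.

3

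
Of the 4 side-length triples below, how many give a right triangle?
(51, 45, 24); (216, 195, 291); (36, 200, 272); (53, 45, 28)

(51,45,24): 24²+45² = 2601 = 51² → right
(216,195,291): 195²+216² = 84681 = 291² → right
(36,200,272): 36+200 ≤ 272, not a triangle
(53,45,28): 28²+45² = 2809 = 53² → right
3 of the 4 are right.

3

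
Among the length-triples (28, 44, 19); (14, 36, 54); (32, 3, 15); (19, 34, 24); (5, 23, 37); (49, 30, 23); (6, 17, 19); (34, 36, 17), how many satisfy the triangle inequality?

(19,28,44): 19+28 > 44 → valid
(14,36,54): 14+36 ≤ 54 → not valid
(3,15,32): 3+15 ≤ 32 → not valid
(19,24,34): 19+24 > 34 → valid
(5,23,37): 5+23 ≤ 37 → not valid
(23,30,49): 23+30 > 49 → valid
(6,17,19): 6+17 > 19 → valid
(17,34,36): 17+34 > 36 → valid
5 of the 8 triples form a triangle.

5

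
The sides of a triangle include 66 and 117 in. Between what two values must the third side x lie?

51 < x < 183

By the triangle inequality, x must be less than 66 + 117 = 183 and greater than |66 − 117| = 51.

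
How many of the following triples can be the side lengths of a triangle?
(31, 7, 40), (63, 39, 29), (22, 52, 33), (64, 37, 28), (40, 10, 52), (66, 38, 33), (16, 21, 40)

(7,31,40): 7+31 ≤ 40 → not valid
(29,39,63): 29+39 > 63 → valid
(22,33,52): 22+33 > 52 → valid
(28,37,64): 28+37 > 64 → valid
(10,40,52): 10+40 ≤ 52 → not valid
(33,38,66): 33+38 > 66 → valid
(16,21,40): 16+21 ≤ 40 → not valid
4 of the 7 triples form a triangle.

4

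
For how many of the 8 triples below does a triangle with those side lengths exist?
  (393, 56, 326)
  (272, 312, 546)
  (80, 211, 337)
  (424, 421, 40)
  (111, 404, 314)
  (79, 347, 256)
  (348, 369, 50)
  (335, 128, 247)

(56,326,393): 56+326 ≤ 393 → not valid
(272,312,546): 272+312 > 546 → valid
(80,211,337): 80+211 ≤ 337 → not valid
(40,421,424): 40+421 > 424 → valid
(111,314,404): 111+314 > 404 → valid
(79,256,347): 79+256 ≤ 347 → not valid
(50,348,369): 50+348 > 369 → valid
(128,247,335): 128+247 > 335 → valid
5 of the 8 triples form a triangle.

5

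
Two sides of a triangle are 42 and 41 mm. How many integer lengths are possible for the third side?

The third side lies in the open interval (1, 83).
Integers from 2 to 82 inclusive: 82 − 2 + 1 = 81.

81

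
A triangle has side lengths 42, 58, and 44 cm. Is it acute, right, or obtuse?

Compare the square of the longest side to the sum of squares of the other two: 42² + 44² = 3700 > 3364 = 58².

acute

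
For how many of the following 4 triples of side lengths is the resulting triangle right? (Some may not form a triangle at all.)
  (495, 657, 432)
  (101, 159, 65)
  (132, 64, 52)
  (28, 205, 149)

1

(495,657,432): 432²+495² = 431649 = 657² → right
(101,159,65): 65²+101² = 14426 < 25281 = 159² → obtuse
(132,64,52): 52+64 ≤ 132, not a triangle
(28,205,149): 28+149 ≤ 205, not a triangle
1 of the 4 is right.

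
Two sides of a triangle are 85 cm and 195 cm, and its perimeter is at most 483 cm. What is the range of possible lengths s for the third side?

Triangle inequality alone gives 110 < s < 280.
The perimeter condition gives s ≤ 483 − 85 − 195 = 203.
Intersecting the two: 110 < s ≤ 203.

110 < s ≤ 203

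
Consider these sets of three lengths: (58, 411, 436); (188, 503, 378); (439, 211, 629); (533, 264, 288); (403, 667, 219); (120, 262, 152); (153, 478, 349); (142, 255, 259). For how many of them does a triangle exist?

7

(58,411,436): 58+411 > 436 → valid
(188,378,503): 188+378 > 503 → valid
(211,439,629): 211+439 > 629 → valid
(264,288,533): 264+288 > 533 → valid
(219,403,667): 219+403 ≤ 667 → not valid
(120,152,262): 120+152 > 262 → valid
(153,349,478): 153+349 > 478 → valid
(142,255,259): 142+255 > 259 → valid
7 of the 8 triples form a triangle.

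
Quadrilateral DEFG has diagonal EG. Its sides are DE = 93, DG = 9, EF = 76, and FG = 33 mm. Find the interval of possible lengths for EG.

From triangle DEG: |93 − 9| < EG < 93 + 9, i.e. 84 < EG < 102.
From triangle FEG: 43 < EG < 109.
Both must hold, so EG lies in the intersection.

84 < EG < 102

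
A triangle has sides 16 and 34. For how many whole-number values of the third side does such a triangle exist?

31

The third side lies in the open interval (18, 50).
Integers from 19 to 49 inclusive: 49 − 19 + 1 = 31.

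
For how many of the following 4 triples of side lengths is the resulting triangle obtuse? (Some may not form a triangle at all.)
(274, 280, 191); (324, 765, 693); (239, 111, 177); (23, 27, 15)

(274,280,191): 191²+274² = 111557 > 78400 = 280² → acute
(324,765,693): 324²+693² = 585225 = 765² → right
(239,111,177): 111²+177² = 43650 < 57121 = 239² → obtuse
(23,27,15): 15²+23² = 754 > 729 = 27² → acute
1 of the 4 is obtuse.

1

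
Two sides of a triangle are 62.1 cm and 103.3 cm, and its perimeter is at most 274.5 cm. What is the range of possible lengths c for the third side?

Triangle inequality alone gives 41.2 < c < 165.4.
The perimeter condition gives c ≤ 274.5 − 62.1 − 103.3 = 109.1.
Intersecting the two: 41.2 < c ≤ 109.1.

41.2 < c ≤ 109.1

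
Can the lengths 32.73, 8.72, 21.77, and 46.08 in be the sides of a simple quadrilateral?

A quadrilateral exists iff every side is shorter than the sum of the others — equivalently, the longest side is less than the sum of the rest.
Longest side 46.08 < 63.22 (sum of the remaining 3), so yes.

Yes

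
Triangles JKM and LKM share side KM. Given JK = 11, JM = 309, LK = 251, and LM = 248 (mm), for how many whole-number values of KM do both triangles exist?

21

From triangle JKM: 298 < KM < 320.
From triangle LKM: 3 < KM < 499.
Intersection: 298 < KM < 320, so integers 299 through 319: 21 values.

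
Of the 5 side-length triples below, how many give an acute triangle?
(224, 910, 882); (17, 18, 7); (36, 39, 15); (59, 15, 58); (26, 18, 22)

(224,910,882): 224²+882² = 828100 = 910² → right
(17,18,7): 7²+17² = 338 > 324 = 18² → acute
(36,39,15): 15²+36² = 1521 = 39² → right
(59,15,58): 15²+58² = 3589 > 3481 = 59² → acute
(26,18,22): 18²+22² = 808 > 676 = 26² → acute
3 of the 5 are acute.

3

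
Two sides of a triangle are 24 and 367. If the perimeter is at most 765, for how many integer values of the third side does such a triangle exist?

31

Triangle inequality: 343 < x < 391. Perimeter ≤ 765 gives x ≤ 765 − 24 − 367 = 374.
So 343 < x ≤ 374; integers 344 through 374: 31 values.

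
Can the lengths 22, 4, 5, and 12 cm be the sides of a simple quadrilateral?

No

For a quadrilateral, each side must be shorter than the sum of the others.
Here the longest side is 22, but the remaining 3 sides sum to only 21.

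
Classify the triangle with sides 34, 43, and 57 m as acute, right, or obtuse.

Compare the square of the longest side to the sum of squares of the other two: 34² + 43² = 3005 < 3249 = 57².

obtuse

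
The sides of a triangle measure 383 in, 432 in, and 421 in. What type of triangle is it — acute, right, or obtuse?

acute

Compare the square of the longest side to the sum of squares of the other two: 383² + 421² = 323930 > 186624 = 432².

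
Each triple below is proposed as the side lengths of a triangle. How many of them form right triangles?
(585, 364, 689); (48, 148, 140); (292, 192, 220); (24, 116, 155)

(585,364,689): 364²+585² = 474721 = 689² → right
(48,148,140): 48²+140² = 21904 = 148² → right
(292,192,220): 192²+220² = 85264 = 292² → right
(24,116,155): 24+116 ≤ 155, not a triangle
3 of the 4 are right.

3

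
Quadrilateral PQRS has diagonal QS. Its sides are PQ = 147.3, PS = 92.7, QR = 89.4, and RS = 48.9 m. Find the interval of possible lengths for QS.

From triangle PQS: |147.3 − 92.7| < QS < 147.3 + 92.7, i.e. 54.6 < QS < 240.0.
From triangle RQS: 40.5 < QS < 138.3.
Both must hold, so QS lies in the intersection.

54.6 < QS < 138.3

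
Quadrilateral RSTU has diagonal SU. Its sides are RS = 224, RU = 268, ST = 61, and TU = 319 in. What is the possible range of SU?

258 < SU < 380

From triangle RSU: |224 − 268| < SU < 224 + 268, i.e. 44 < SU < 492.
From triangle TSU: 258 < SU < 380.
Both must hold, so SU lies in the intersection.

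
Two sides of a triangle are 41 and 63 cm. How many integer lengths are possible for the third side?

The third side lies in the open interval (22, 104).
Integers from 23 to 103 inclusive: 103 − 23 + 1 = 81.

81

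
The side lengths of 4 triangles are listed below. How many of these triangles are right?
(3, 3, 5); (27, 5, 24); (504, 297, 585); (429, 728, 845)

(3,3,5): 3²+3² = 18 < 25 = 5² → obtuse
(27,5,24): 5²+24² = 601 < 729 = 27² → obtuse
(504,297,585): 297²+504² = 342225 = 585² → right
(429,728,845): 429²+728² = 714025 = 845² → right
2 of the 4 are right.

2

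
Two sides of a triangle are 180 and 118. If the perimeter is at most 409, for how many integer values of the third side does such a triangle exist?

Triangle inequality: 62 < x < 298. Perimeter ≤ 409 gives x ≤ 409 − 180 − 118 = 111.
So 62 < x ≤ 111; integers 63 through 111: 49 values.

49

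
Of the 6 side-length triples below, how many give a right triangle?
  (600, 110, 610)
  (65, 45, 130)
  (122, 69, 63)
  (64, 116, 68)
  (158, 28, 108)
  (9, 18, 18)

(600,110,610): 110²+600² = 372100 = 610² → right
(65,45,130): 45+65 ≤ 130, not a triangle
(122,69,63): 63²+69² = 8730 < 14884 = 122² → obtuse
(64,116,68): 64²+68² = 8720 < 13456 = 116² → obtuse
(158,28,108): 28+108 ≤ 158, not a triangle
(9,18,18): 9²+18² = 405 > 324 = 18² → acute
1 of the 6 is right.

1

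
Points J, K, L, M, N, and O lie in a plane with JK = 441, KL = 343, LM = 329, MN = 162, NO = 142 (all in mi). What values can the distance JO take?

The maximum is all hops collinear in one direction: 441 + 343 + 329 + 162 + 142 = 1417.
The longest hop is 441; the others sum to 976. Since 441 ≤ 976, the path can fold back on itself completely, so the minimum distance is 0.

0 ≤ JO ≤ 1417 mi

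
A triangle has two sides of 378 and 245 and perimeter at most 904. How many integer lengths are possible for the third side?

Triangle inequality: 133 < x < 623. Perimeter ≤ 904 gives x ≤ 904 − 378 − 245 = 281.
So 133 < x ≤ 281; integers 134 through 281: 148 values.

148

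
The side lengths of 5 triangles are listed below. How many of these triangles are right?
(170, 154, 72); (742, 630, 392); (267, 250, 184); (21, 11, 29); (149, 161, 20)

2

(170,154,72): 72²+154² = 28900 = 170² → right
(742,630,392): 392²+630² = 550564 = 742² → right
(267,250,184): 184²+250² = 96356 > 71289 = 267² → acute
(21,11,29): 11²+21² = 562 < 841 = 29² → obtuse
(149,161,20): 20²+149² = 22601 < 25921 = 161² → obtuse
2 of the 5 are right.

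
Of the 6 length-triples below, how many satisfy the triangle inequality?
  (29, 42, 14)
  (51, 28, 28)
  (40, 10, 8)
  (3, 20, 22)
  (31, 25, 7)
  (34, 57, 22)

4

(14,29,42): 14+29 > 42 → valid
(28,28,51): 28+28 > 51 → valid
(8,10,40): 8+10 ≤ 40 → not valid
(3,20,22): 3+20 > 22 → valid
(7,25,31): 7+25 > 31 → valid
(22,34,57): 22+34 ≤ 57 → not valid
4 of the 6 triples form a triangle.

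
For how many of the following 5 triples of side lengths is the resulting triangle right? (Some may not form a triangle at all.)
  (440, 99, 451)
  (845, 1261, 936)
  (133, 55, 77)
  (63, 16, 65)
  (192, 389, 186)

(440,99,451): 99²+440² = 203401 = 451² → right
(845,1261,936): 845²+936² = 1590121 = 1261² → right
(133,55,77): 55+77 ≤ 133, not a triangle
(63,16,65): 16²+63² = 4225 = 65² → right
(192,389,186): 186+192 ≤ 389, not a triangle
3 of the 5 are right.

3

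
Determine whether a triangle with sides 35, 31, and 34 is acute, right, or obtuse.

Compare the square of the longest side to the sum of squares of the other two: 31² + 34² = 2117 > 1225 = 35².

acute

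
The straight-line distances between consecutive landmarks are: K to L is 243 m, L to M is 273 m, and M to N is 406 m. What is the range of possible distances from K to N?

0 ≤ KN ≤ 922 m

The maximum is all hops collinear in one direction: 243 + 273 + 406 = 922.
The longest hop is 406; the others sum to 516. Since 406 ≤ 516, the path can fold back on itself completely, so the minimum distance is 0.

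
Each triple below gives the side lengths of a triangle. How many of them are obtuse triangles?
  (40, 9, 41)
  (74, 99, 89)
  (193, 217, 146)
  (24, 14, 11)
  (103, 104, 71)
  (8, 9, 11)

1

(40,9,41): 9²+40² = 1681 = 41² → right
(74,99,89): 74²+89² = 13397 > 9801 = 99² → acute
(193,217,146): 146²+193² = 58565 > 47089 = 217² → acute
(24,14,11): 11²+14² = 317 < 576 = 24² → obtuse
(103,104,71): 71²+103² = 15650 > 10816 = 104² → acute
(8,9,11): 8²+9² = 145 > 121 = 11² → acute
1 of the 6 is obtuse.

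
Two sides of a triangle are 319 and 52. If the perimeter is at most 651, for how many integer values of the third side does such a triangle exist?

13

Triangle inequality: 267 < x < 371. Perimeter ≤ 651 gives x ≤ 651 − 319 − 52 = 280.
So 267 < x ≤ 280; integers 268 through 280: 13 values.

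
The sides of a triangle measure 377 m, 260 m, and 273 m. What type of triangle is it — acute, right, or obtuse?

right

Compare the square of the longest side to the sum of squares of the other two: 260² + 273² = 142129 = 377².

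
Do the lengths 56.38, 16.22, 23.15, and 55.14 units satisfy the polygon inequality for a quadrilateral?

A quadrilateral exists iff every side is shorter than the sum of the others — equivalently, the longest side is less than the sum of the rest.
Longest side 56.38 < 94.51 (sum of the remaining 3), so yes.

Yes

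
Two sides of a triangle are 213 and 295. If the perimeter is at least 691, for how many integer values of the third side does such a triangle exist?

325

Triangle inequality: 82 < x < 508. Perimeter ≥ 691 gives x ≥ 691 − 213 − 295 = 183.
So 183 ≤ x < 508; integers 183 through 507: 325 values.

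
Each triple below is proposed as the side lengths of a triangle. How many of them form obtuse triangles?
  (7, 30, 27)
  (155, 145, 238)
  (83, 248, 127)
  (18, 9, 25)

(7,30,27): 7²+27² = 778 < 900 = 30² → obtuse
(155,145,238): 145²+155² = 45050 < 56644 = 238² → obtuse
(83,248,127): 83+127 ≤ 248, not a triangle
(18,9,25): 9²+18² = 405 < 625 = 25² → obtuse
3 of the 4 are obtuse.

3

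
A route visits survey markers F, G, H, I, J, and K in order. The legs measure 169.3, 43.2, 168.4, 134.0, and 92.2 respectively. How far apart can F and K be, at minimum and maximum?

The maximum is all hops collinear in one direction: 169.3 + 43.2 + 168.4 + 134.0 + 92.2 = 607.1.
The longest hop is 169.3; the others sum to 437.8. Since 169.3 ≤ 437.8, the path can fold back on itself completely, so the minimum distance is 0.

0 ≤ FK ≤ 607.1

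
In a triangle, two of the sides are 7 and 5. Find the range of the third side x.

By the triangle inequality, x must be less than 7 + 5 = 12 and greater than |7 − 5| = 2.

2 < x < 12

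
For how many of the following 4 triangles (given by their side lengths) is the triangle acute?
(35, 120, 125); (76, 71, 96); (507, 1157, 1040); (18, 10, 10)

(35,120,125): 35²+120² = 15625 = 125² → right
(76,71,96): 71²+76² = 10817 > 9216 = 96² → acute
(507,1157,1040): 507²+1040² = 1338649 = 1157² → right
(18,10,10): 10²+10² = 200 < 324 = 18² → obtuse
1 of the 4 is acute.

1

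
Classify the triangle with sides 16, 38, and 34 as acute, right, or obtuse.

obtuse

Compare the square of the longest side to the sum of squares of the other two: 16² + 34² = 1412 < 1444 = 38².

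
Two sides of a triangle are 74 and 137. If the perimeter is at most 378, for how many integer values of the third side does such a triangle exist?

Triangle inequality: 63 < x < 211. Perimeter ≤ 378 gives x ≤ 378 − 74 − 137 = 167.
So 63 < x ≤ 167; integers 64 through 167: 104 values.

104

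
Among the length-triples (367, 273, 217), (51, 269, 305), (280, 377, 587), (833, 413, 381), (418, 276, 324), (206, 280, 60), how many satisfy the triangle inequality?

4

(217,273,367): 217+273 > 367 → valid
(51,269,305): 51+269 > 305 → valid
(280,377,587): 280+377 > 587 → valid
(381,413,833): 381+413 ≤ 833 → not valid
(276,324,418): 276+324 > 418 → valid
(60,206,280): 60+206 ≤ 280 → not valid
4 of the 6 triples form a triangle.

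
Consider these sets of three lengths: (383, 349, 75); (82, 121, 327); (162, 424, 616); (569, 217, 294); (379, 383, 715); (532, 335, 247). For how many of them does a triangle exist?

3

(75,349,383): 75+349 > 383 → valid
(82,121,327): 82+121 ≤ 327 → not valid
(162,424,616): 162+424 ≤ 616 → not valid
(217,294,569): 217+294 ≤ 569 → not valid
(379,383,715): 379+383 > 715 → valid
(247,335,532): 247+335 > 532 → valid
3 of the 6 triples form a triangle.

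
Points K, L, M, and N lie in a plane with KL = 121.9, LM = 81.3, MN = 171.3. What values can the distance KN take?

The maximum is all hops collinear in one direction: 121.9 + 81.3 + 171.3 = 374.5.
The longest hop is 171.3; the others sum to 203.2. Since 171.3 ≤ 203.2, the path can fold back on itself completely, so the minimum distance is 0.

0 ≤ KN ≤ 374.5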